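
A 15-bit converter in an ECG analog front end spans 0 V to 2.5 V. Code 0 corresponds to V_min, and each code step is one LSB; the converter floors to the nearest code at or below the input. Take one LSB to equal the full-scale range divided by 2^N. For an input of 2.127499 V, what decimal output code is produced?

27885

V_FS = 2.5 V. LSB = 2.5 V / 2^15 ≈ 76.29 µV.
code = ⌊(V_in − V_min)/LSB⌋ = ⌊(V_in − V_min) × 2^15 / range⌋
     = ⌊(2.127499 − (0)) × 32768 / 2.5⌋ = ⌊2.127499 × 32768/2.5⌋
     = ⌊27885.555⌋ = 27885.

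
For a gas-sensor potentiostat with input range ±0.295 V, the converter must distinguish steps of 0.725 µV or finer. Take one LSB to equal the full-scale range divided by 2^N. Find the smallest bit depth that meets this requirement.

Span: 0.295 V − (-0.295 V) = 0.59 V.
0.59 V / 0.725 µV = 813800. Since 2^19 = 524288 and 2^20 = 1048576, N = 20.

20 bits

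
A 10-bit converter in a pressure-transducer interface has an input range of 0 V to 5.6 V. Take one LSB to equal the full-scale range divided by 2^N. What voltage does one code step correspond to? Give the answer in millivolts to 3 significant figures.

V_FS = 5.6 V.
Number of codes = 2^10 = 1024.
LSB = 5.6 V / 2^10 = 5.47 mV.

5.47 mV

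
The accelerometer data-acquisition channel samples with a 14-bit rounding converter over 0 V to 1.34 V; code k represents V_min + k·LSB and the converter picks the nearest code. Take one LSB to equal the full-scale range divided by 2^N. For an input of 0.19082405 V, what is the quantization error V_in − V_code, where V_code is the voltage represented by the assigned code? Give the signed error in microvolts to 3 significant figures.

V_FS = 1.34 V. LSB = 1.34 V / 2^14 ≈ 81.79 µV.
Position in LSBs: (0.19082405 − (0)) × 16384/1.34 = 2333.1800; rounding gives k = 2333.
V_code = 0 + (2333/16384) × 1.34 = 0.19080932617 V.
e = 0.19082405 − (0.19080932617) = +14.7 µV.

+14.7 µV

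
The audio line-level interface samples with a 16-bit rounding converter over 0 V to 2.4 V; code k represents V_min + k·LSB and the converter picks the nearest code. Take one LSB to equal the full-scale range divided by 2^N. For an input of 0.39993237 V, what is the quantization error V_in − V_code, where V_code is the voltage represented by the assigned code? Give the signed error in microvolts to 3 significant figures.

V_FS = 2.4 V. LSB = 2.4 V / 2^16 ≈ 36.62 µV.
(V_in − V_min)/LSB = (0.39993237 − (0)) × 65536/2.4 = 10920.8199 → nearest code k = 10921.
Reconstructed level: 0 + 10921 × 2.4/65536 V = 0.39993896484 V.
e = 0.39993237 − (0.39993896484) = −6.59 µV.

−6.59 µV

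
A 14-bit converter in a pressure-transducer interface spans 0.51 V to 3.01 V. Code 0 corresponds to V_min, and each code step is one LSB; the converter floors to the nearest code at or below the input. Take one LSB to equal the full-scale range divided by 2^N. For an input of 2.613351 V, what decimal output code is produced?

13784

The full-scale span is 3.01 − (0.51) = 2.5 V. LSB = 2.5 V / 2^14 ≈ 152.6 µV.
V_in − V_min = 2.613351 − (0.51) = 2.103351 V.
Divide by LSB: 2.103351 × 16384/2.5 = 13784.5211.
Truncating gives code 13784.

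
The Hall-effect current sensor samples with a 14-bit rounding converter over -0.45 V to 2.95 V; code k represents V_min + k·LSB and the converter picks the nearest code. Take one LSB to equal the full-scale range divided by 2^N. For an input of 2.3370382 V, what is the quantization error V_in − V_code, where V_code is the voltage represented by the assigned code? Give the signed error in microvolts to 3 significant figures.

Full-scale range = 2.95 V − (-0.45 V) = 3.4 V. LSB = 3.4 V / 2^14 ≈ 207.5 µV.
(V_in − V_min)/LSB = (2.3370382 − (-0.45)) × 16384/3.4 = 13430.2453 → nearest code k = 13430.
Reconstructed level: -0.45 + 13430 × 3.4/16384 V = 2.3369873047 V.
e = 2.3370382 − (2.3369873047) = +50.9 µV.

+50.9 µV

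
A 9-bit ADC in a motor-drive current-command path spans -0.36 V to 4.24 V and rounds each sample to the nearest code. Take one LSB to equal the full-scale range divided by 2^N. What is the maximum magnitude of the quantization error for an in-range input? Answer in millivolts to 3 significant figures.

Range = 4.24 − (-0.36) = 4.6 V.
LSB = 4.6 V ÷ 2^9 = 4.6/512 V = 8.9844 mV.
|e|_max = LSB/2 = 4.49 mV.

4.49 mV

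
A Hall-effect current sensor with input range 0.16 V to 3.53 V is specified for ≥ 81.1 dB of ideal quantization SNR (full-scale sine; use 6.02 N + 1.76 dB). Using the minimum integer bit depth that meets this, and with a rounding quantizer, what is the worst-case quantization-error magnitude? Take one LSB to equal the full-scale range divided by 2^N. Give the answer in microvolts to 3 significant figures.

103 µV

The full-scale span is 3.53 − (0.16) = 3.37 V.
Solving 6.02 N ≥ 81.1 − 1.76: N ≥ 13.179. Round up → N = 14.
One LSB is 3.37 V / 16384 = 205.69 µV.
Half an LSB is 103 µV.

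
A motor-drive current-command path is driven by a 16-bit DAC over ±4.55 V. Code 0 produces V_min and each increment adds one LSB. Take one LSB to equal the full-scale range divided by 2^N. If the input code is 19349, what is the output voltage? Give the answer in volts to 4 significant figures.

Range = 4.55 − (-4.55) = 9.1 V. LSB = 9.1 V / 2^16.
Output = V_min + (19349/65536) × range = -4.55 + 0.295242 × 9.1 V
      = -4.55 + 2.68671 = -1.86329 V.

-1.863 V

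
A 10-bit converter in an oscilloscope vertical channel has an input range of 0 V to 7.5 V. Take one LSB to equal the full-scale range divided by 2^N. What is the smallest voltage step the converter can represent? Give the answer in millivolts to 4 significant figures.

7.324 mV

V_FS = 7.5 V.
There are 2^10 = 1024 steps.
Step size = 7.5/1024 V = 7.324 mV.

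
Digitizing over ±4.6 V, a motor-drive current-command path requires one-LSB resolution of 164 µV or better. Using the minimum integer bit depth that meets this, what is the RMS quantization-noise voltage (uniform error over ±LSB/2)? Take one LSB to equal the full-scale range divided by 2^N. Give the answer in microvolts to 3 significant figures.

Full-scale range = 4.6 V − (-4.6 V) = 9.2 V.
Need 2^N ≥ 9.2 V / 164 µV = 56100 → N_min = 16.
LSB = 9.2 V / 2^16 = 140.38 µV.
RMS noise = LSB/√12 = 40.5 µV.

40.5 µV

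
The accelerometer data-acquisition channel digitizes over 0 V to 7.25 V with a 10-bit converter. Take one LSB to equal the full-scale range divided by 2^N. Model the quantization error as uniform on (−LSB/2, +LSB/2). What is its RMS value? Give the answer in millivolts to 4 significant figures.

V_FS = 7.25 V.
LSB = 7.25 V ÷ 2^10 = 7.25/1024 V = 7.08008 mV.
V_rms = LSB/√12 = 7.08008 mV / √12 = 2.044 mV.

2.044 mV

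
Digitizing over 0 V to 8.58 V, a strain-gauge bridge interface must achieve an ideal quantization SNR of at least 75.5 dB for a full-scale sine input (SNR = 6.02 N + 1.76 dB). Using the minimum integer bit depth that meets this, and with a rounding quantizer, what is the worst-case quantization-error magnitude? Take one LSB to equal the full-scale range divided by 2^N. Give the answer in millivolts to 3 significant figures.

0.524 mV

V_FS = 8.58 V.
Solving 6.02 N ≥ 75.5 − 1.76: N ≥ 12.249. Round up → N = 13.
One LSB is 8.58 V / 8192 = 1.0474 mV.
Half an LSB is 0.524 mV.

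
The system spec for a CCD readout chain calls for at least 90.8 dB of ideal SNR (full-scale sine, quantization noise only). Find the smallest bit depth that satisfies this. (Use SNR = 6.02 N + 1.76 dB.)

6.02 N + 1.76 ≥ 90.8 gives N ≥ 14.791, so the minimum integer is 15.

15 bits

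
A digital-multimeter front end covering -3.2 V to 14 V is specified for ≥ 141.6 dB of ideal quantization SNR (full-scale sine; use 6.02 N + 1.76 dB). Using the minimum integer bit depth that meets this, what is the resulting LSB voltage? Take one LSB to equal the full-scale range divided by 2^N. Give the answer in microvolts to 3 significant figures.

Span: 14 V − (-3.2 V) = 17.2 V.
Solving 6.02 N ≥ 141.6 − 1.76: N ≥ 23.229. Round up → N = 24.
LSB = 17.2 V / 2^24 = 1.03 µV.

1.03 µV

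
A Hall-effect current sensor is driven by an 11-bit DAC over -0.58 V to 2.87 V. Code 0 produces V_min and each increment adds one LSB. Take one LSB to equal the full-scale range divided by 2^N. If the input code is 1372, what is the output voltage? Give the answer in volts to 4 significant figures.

The full-scale span is 2.87 − (-0.58) = 3.45 V. LSB = 3.45 V / 2^11.
V_out = -0.58 + 1372 × (3.45/2048) V
      = -0.58 + 2.31123 = 1.73123 V.

1.731 V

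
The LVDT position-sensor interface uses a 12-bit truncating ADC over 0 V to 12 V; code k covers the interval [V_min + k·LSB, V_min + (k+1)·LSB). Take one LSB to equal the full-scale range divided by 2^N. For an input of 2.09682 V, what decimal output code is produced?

715

Span = 12 V. LSB = 12 V / 2^12 ≈ 2.930 mV.
code = ⌊(V_in − V_min)/LSB⌋ = ⌊(V_in − V_min) × 2^12 / range⌋
     = ⌊(2.09682 − (0)) × 4096 / 12⌋ = ⌊2.09682 × 4096/12⌋
     = ⌊715.715⌋ = 715.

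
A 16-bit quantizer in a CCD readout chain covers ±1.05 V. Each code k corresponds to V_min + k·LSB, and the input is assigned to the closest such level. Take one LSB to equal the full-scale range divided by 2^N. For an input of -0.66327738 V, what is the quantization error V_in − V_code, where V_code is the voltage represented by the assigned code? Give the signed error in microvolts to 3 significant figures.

−9.86 µV

Range = 1.05 − (-1.05) = 2.1 V. LSB = 2.1 V / 2^16 ≈ 32.04 µV.
(V_in − V_min)/LSB = (-0.66327738 − (-1.05)) × 65536/2.1 = 12068.6922 → nearest code k = 12069.
V_code = -1.05 + (12069/65536) × 2.1 = -0.66326751709 V.
V_in − V_code = -0.66327738 − (-0.66326751709) = −9.86 µV.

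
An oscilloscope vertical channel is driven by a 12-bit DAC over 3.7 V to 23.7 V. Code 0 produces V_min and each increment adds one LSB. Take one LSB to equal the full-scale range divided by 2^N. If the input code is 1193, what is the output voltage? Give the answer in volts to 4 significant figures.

9.525 V

The full-scale span is 23.7 − (3.7) = 20 V. LSB = 20 V / 2^12.
Output = V_min + (1193/4096) × range = 3.7 + 0.291260 × 20 V
      = 3.7 + 5.82520 = 9.52520 V.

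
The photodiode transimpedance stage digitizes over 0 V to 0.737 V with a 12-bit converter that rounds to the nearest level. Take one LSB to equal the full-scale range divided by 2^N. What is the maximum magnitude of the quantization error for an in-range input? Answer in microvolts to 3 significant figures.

90.0 µV

V_FS = 0.737 V.
LSB = 0.737 V ÷ 2^12 = 0.737/4096 V = 179.93 µV.
|e|_max = LSB/2 = 90.0 µV.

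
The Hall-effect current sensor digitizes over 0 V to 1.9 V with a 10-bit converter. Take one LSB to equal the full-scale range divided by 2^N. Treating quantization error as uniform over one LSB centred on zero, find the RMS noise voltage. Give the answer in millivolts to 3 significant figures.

Span = 1.9 V.
Step size = 1.9/1024 V = 1.8555 mV.
RMS of a uniform error over width LSB is LSB/√12 = 0.536 mV.

0.536 mV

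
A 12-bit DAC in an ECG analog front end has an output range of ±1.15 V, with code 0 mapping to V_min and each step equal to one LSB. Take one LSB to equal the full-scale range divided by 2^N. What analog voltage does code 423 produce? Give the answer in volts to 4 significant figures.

Full-scale range = 1.15 V − (-1.15 V) = 2.3 V. LSB = 2.3 V / 2^12.
V_out = V_min + code × LSB = -1.15 V + 423 × 2.3 V / 4096
      = -1.15 + 0.237524 = -0.912476 V.

-0.9125 V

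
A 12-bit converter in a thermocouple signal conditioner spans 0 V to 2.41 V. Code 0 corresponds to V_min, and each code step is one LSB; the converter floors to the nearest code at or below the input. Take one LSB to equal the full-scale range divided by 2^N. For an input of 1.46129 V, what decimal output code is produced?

V_FS = 2.41 V. LSB = 2.41 V / 2^12 ≈ 0.5884 mV.
V_in − V_min = 1.46129 − (0) = 1.46129 V.
Divide by LSB: 1.46129 × 4096/2.41 = 2483.5867.
Truncating gives code 2483.

2483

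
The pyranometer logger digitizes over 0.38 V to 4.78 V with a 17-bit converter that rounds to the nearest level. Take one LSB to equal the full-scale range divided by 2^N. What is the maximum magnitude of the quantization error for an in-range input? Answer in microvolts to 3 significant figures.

16.8 µV

Span: 4.78 V − (0.38 V) = 4.4 V.
One LSB is 4.4 V / 131072 = 33.569 µV.
|e|_max = LSB/2 = 16.8 µV.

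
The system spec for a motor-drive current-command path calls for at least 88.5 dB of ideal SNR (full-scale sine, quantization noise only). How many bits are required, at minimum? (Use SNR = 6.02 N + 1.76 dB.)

N ≥ (88.5 − 1.76)/6.02 = 14.409 → N_min = 15.

15 bits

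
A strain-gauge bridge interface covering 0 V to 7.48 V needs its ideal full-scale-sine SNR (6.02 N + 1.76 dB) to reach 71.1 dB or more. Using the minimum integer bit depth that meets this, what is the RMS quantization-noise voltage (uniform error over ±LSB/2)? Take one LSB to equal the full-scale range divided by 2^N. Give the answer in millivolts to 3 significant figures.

0.527 mV

V_FS = 7.48 V.
Required N = ⌈(71.1 − 1.76)/6.02⌉ = ⌈11.518⌉ = 12.
LSB = 7.48 V ÷ 2^12 = 7.48/4096 V = 1.8262 mV.
σ_q = LSB/√12 = 1.8262 mV/3.4641 = 0.527 mV.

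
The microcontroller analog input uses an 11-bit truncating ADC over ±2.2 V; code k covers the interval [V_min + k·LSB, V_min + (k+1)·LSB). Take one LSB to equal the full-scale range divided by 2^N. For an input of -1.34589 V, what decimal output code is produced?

397

Span: 2.2 V − (-2.2 V) = 4.4 V. LSB = 4.4 V / 2^11 ≈ 2.148 mV.
V_in − V_min = -1.34589 − (-2.2) = 0.85411 V.
Divide by LSB: 0.85411 × 2048/4.4 = 397.5494.
Truncating gives code 397.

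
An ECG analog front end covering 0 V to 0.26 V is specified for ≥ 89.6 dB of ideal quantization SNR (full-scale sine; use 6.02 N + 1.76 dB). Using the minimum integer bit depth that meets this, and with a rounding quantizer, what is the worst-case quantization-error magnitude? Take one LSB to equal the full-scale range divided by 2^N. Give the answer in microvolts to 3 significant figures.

Full-scale range = 0.26 V.
Solving 6.02 N ≥ 89.6 − 1.76: N ≥ 14.591. Round up → N = 15.
One LSB is 0.26 V / 32768 = 7.9346 µV.
Half an LSB is 3.97 µV.

3.97 µV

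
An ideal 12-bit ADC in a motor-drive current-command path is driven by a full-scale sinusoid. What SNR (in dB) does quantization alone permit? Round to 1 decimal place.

Ideal quantization SNR: 6.02 × 12 + 1.76 dB = 74.0 dB.

74.0 dB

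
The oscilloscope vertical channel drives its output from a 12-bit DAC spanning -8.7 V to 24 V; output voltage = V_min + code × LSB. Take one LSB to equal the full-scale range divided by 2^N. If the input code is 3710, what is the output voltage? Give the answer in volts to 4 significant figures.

Range = 24 − (-8.7) = 32.7 V. LSB = 32.7 V / 2^12.
Output = V_min + (3710/4096) × range = -8.7 + 0.905762 × 32.7 V
      = -8.7 + 29.6184 = 20.9184 V.

20.92 V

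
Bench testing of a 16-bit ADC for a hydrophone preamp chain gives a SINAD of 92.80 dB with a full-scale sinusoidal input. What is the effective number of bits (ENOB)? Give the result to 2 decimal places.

15.12 bits

ENOB = (SINAD − 1.76) / 6.02 = (92.80 − 1.76) / 6.02 = 91.04 / 6.02 = 15.1229.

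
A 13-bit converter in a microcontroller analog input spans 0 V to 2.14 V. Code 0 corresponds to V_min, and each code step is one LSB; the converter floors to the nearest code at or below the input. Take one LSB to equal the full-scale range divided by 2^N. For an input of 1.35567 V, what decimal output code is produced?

V_FS = 2.14 V. LSB = 2.14 V / 2^13 ≈ 261.2 µV.
code = ⌊(V_in − V_min)/LSB⌋ = ⌊(V_in − V_min) × 2^13 / range⌋
     = ⌊(1.35567 − (0)) × 8192 / 2.14⌋ = ⌊1.35567 × 8192/2.14⌋
     = ⌊5189.555⌋ = 5189.

5189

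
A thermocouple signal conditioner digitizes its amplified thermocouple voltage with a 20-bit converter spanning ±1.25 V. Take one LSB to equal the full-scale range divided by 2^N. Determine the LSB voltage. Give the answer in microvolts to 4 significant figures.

Span: 1.25 V − (-1.25 V) = 2.5 V.
2^20 = 1048576 levels.
LSB = 2.5 V ÷ 2^20 = 2.5/1048576 V = 2.384 µV.

2.384 µV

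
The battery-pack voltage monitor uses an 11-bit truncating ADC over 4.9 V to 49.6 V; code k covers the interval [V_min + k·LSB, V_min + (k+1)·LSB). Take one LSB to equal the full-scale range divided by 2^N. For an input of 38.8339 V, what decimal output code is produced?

Full-scale range = 49.6 V − (4.9 V) = 44.7 V. LSB = 44.7 V / 2^11 ≈ 21.83 mV.
(V_in − V_min) × 2^11/range = (38.8339 − (4.9)) × 2048/44.7 = 1554.734.
Floor → code = 1554.

1554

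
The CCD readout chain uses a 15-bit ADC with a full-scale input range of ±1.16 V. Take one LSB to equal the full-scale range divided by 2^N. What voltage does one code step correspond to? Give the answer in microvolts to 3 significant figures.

Range = 1.16 − (-1.16) = 2.32 V.
There are 2^15 = 32768 steps.
Step size = 2.32/32768 V = 70.8 µV.

70.8 µV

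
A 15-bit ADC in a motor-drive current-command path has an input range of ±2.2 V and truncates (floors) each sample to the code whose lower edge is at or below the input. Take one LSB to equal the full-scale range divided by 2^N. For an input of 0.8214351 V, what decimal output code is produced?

22501

Full-scale range = 2.2 V − (-2.2 V) = 4.4 V. LSB = 4.4 V / 2^15 ≈ 134.3 µV.
(V_in − V_min) × 2^15/range = (0.8214351 − (-2.2)) × 32768/4.4 = 22501.451.
Floor → code = 22501.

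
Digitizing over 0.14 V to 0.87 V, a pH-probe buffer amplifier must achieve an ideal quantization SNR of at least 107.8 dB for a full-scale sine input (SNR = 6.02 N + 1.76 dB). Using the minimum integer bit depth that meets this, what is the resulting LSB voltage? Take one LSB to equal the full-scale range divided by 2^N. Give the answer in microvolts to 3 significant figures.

2.78 µV

Range = 0.87 − (0.14) = 0.73 V.
6.02 N + 1.76 ≥ 107.8 gives N ≥ 17.615, so the minimum integer is 18.
Step size = 0.73/262144 V = 2.78 µV.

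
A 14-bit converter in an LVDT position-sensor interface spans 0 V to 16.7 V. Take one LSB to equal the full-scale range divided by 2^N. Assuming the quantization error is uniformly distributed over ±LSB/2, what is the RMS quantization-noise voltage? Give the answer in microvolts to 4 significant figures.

Full-scale range = 16.7 V.
LSB = 16.7 V ÷ 2^14 = 16.7/16384 V = 1.01929 mV.
For a uniform distribution on [−LSB/2, +LSB/2], V_rms = LSB/√12 = 1.01929 mV/3.4641 = 294.2 µV.

294.2 µV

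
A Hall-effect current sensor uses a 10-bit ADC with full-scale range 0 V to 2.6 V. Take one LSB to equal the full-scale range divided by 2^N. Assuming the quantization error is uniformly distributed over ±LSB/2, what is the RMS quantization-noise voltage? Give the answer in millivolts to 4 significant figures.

0.7330 mV

Full-scale range = 2.6 V.
LSB = 2.6 V / 2^10 = 2.53906 mV.
RMS of a uniform error over width LSB is LSB/√12 = 0.7330 mV.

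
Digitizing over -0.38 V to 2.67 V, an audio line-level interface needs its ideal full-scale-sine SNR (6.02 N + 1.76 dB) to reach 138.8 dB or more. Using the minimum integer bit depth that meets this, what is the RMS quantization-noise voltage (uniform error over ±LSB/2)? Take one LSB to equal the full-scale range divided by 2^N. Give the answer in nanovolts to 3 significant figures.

Range = 2.67 − (-0.38) = 3.05 V.
Required N = ⌈(138.8 − 1.76)/6.02⌉ = ⌈22.764⌉ = 23.
Step size = 3.05/8388608 V = 363.59 nV.
V_rms = LSB/√12 = 105 nV.

105 nV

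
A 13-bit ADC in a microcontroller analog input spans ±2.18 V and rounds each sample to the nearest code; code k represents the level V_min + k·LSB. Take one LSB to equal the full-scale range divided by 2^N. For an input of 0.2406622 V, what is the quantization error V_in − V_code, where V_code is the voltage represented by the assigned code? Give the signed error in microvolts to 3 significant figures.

+95.8 µV

Range = 2.18 − (-2.18) = 4.36 V. LSB = 4.36 V / 2^13 ≈ 0.5322 mV.
Position in LSBs: (0.2406622 − (-2.18)) × 8192/4.36 = 4548.1800; rounding gives k = 4548.
V_code = V_min + k × range/2^13 = -2.18 + 4548 × 4.36/8192 = 0.2405664063 V.
Error = V_in − V_code = 0.2406622 − (0.2405664063) = +95.8 µV.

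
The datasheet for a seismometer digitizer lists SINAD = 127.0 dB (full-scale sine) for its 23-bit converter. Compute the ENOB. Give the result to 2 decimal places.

(127.0 − 1.76) / 6.02 = 125.24/6.02 = 20.8040 effective bits.

20.80 bits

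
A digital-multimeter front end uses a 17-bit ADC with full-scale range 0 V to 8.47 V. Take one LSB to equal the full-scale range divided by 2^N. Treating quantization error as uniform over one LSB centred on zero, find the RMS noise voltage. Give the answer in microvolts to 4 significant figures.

18.65 µV

Full-scale range = 8.47 V.
One LSB is 8.47 V / 131072 = 64.6210 µV.
For a uniform distribution on [−LSB/2, +LSB/2], V_rms = LSB/√12 = 64.6210 µV/3.4641 = 18.65 µV.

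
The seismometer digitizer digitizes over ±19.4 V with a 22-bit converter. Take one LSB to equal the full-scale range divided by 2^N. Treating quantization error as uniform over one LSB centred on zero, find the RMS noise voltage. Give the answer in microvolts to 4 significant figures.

Full-scale range = 19.4 V − (-19.4 V) = 38.8 V.
LSB = 38.8 V / 2^22 = 9.25064 µV.
For a uniform distribution on [−LSB/2, +LSB/2], V_rms = LSB/√12 = 9.25064 µV/3.4641 = 2.670 µV.

2.670 µV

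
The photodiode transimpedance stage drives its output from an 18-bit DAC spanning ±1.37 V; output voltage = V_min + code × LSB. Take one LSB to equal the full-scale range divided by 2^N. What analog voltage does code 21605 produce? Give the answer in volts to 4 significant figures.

Full-scale range = 1.37 V − (-1.37 V) = 2.74 V. LSB = 2.74 V / 2^18.
V_out = V_min + code × LSB = -1.37 V + 21605 × 2.74 V / 262144
      = -1.37 V + 0.225821 V = -1.14418 V.

-1.144 V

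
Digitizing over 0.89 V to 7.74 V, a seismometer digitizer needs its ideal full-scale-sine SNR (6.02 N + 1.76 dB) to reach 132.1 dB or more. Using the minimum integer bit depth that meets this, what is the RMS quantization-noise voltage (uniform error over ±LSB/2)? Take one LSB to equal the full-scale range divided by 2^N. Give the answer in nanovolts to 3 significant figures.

471 nV

The full-scale span is 7.74 − (0.89) = 6.85 V.
N ≥ (132.1 − 1.76)/6.02 = 21.651 → N_min = 22.
LSB = 6.85 V ÷ 2^22 = 6.85/4194304 V = 1.6332 µV.
RMS noise = LSB/√12 = 471 nV.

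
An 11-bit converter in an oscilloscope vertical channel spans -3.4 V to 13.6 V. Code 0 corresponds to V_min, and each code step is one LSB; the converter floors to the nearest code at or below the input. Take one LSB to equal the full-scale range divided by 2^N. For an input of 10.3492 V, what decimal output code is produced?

1656

Span: 13.6 V − (-3.4 V) = 17 V. LSB = 17 V / 2^11 ≈ 8.301 mV.
(V_in − V_min) × 2^11/range = (10.3492 − (-3.4)) × 2048/17 = 1656.374.
Floor → code = 1656.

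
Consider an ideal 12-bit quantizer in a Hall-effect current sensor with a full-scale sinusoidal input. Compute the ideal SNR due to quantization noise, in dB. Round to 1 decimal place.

Ideal quantization SNR: 6.02 × 12 + 1.76 dB = 74.0 dB.

74.0 dB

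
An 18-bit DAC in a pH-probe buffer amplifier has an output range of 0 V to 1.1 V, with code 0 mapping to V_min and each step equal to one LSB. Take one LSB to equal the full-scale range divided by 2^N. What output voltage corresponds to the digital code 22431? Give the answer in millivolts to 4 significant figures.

94.12 mV

Span = 1.1 V. LSB = 1.1 V / 2^18.
Output = V_min + (22431/262144) × range = 0 + 0.0855675 × 1.1 V
      = 0 + 0.0941242 = 0.0941242 V.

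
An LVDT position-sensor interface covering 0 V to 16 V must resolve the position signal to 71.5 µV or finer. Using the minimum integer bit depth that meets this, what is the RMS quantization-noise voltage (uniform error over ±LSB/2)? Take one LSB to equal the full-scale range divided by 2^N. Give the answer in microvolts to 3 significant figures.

17.6 µV

Full-scale range = 16 V.
Levels needed ≥ 16/71.5 µV = 223800. 2^18 = 262144 suffices, so N_min = 18.
One LSB is 16 V / 262144 = 61.035 µV.
V_rms = LSB/√12 = 17.6 µV.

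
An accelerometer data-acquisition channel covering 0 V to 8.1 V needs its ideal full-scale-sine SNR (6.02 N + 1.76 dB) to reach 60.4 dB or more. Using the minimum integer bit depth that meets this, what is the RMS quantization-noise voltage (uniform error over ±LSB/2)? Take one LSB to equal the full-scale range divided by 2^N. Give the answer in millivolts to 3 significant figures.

2.28 mV

V_FS = 8.1 V.
N ≥ (60.4 − 1.76)/6.02 = 9.741 → N_min = 10.
One LSB is 8.1 V / 1024 = 7.9102 mV.
RMS noise = LSB/√12 = 2.28 mV.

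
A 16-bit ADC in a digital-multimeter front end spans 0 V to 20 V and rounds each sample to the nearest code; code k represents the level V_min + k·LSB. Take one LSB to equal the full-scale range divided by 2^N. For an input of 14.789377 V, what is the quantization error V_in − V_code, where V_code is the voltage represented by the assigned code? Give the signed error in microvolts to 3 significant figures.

−51.7 µV

Full-scale range = 20 V. LSB = 20 V / 2^16 ≈ 305.2 µV.
(14.789377 − (0)) / LSB = 14.789377 × 65536/20 = 48461.8306. Nearest integer: k = 48462.
Reconstructed level: 0 + 48462 × 20/65536 V = 14.789428711 V.
Error = V_in − V_code = 14.789377 − (14.789428711) = −51.7 µV.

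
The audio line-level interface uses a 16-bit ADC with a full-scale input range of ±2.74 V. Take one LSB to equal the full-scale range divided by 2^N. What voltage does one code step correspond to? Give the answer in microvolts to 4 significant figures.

Full-scale range = 2.74 V − (-2.74 V) = 5.48 V.
There are 2^16 = 65536 steps.
LSB = 5.48 V / 2^16 = 83.62 µV.

83.62 µV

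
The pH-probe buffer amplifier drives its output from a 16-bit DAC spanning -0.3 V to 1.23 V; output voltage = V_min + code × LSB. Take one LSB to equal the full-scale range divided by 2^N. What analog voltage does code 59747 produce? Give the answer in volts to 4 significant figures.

The full-scale span is 1.23 − (-0.3) = 1.53 V. LSB = 1.53 V / 2^16.
Output = V_min + (59747/65536) × range = -0.3 + 0.911667 × 1.53 V
      = -0.3 + 1.39485 = 1.09485 V.

1.095 V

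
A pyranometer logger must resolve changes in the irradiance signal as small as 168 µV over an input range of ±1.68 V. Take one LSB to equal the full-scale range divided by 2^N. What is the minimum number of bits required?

15 bits

The full-scale span is 1.68 − (-1.68) = 3.36 V.
Required number of levels: 3.36/168 µV = 20000; smallest N with 2^N ≥ that is 15.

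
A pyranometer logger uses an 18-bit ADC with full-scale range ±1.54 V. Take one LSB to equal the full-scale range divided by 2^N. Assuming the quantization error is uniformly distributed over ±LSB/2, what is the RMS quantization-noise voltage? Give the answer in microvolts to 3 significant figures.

Range = 1.54 − (-1.54) = 3.08 V.
Step size = 3.08/262144 V = 11.749 µV.
For a uniform distribution on [−LSB/2, +LSB/2], V_rms = LSB/√12 = 11.749 µV/3.4641 = 3.39 µV.

3.39 µV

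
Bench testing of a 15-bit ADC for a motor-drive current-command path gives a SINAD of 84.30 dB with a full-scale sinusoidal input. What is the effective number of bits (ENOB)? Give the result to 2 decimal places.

ENOB = (84.30 − 1.76)/6.02 = 13.7110 bits.

13.71 bits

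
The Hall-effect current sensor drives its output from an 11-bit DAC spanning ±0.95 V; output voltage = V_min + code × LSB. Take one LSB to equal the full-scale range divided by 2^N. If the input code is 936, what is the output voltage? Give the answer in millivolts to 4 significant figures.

-81.64 mV

Span: 0.95 V − (-0.95 V) = 1.9 V. LSB = 1.9 V / 2^11.
V_out = -0.95 + 936 × (1.9/2048) V
      = -0.95 + 0.868359 = -0.0816406 V.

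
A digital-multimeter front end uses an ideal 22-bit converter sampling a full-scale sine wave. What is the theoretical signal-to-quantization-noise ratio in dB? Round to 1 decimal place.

Ideal quantization SNR: 6.02 × 22 + 1.76 dB = 134.2 dB.

134.2 dB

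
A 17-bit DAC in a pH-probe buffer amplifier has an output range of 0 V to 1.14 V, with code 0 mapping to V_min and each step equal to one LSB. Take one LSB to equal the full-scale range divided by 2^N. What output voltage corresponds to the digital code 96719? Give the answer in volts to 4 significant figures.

0.8412 V

Full-scale range = 1.14 V. LSB = 1.14 V / 2^17.
Output = V_min + (96719/131072) × range = 0 + 0.737907 × 1.14 V
      = 0 + 0.841214 = 0.841214 V.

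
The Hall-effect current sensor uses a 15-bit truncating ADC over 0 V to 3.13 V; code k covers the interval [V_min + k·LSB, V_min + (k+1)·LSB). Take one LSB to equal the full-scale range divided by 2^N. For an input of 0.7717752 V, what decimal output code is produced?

Span = 3.13 V. LSB = 3.13 V / 2^15 ≈ 95.52 µV.
V_in − V_min = 0.7717752 − (0) = 0.7717752 V.
Divide by LSB: 0.7717752 × 32768/3.13 = 8079.7220.
Truncating gives code 8079.

8079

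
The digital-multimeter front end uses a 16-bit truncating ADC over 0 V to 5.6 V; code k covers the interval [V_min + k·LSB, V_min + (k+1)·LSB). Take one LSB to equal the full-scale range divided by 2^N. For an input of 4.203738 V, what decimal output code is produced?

Full-scale range = 5.6 V. LSB = 5.6 V / 2^16 ≈ 85.45 µV.
V_in − V_min = 4.203738 − (0) = 4.203738 V.
Divide by LSB: 4.203738 × 65536/5.6 = 49195.7453.
Truncating gives code 49195.

49195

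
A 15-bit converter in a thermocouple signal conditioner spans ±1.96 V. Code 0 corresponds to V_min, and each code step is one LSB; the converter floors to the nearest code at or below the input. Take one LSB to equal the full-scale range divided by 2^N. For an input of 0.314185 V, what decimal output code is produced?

19010

Range = 1.96 − (-1.96) = 3.92 V. LSB = 3.92 V / 2^15 ≈ 119.6 µV.
(V_in − V_min) × 2^15/range = (0.314185 − (-1.96)) × 32768/3.92 = 19010.330.
Floor → code = 19010.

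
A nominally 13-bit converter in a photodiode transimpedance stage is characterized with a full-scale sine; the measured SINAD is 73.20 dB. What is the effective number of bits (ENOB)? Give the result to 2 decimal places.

(73.20 − 1.76) / 6.02 = 71.44/6.02 = 11.8671 effective bits.

11.87 bits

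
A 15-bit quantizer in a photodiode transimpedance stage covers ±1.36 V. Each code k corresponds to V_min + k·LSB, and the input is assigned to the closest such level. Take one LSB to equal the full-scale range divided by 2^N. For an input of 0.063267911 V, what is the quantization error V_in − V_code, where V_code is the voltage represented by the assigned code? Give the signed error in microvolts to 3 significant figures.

+16.0 µV

The full-scale span is 1.36 − (-1.36) = 2.72 V. LSB = 2.72 V / 2^15 ≈ 83.01 µV.
Position in LSBs: (0.063267911 − (-1.36)) × 32768/2.72 = 17146.1922; rounding gives k = 17146.
Reconstructed level: -1.36 + 17146 × 2.72/32768 V = 0.063251953125 V.
e = 0.063267911 − (0.063251953125) = +16.0 µV.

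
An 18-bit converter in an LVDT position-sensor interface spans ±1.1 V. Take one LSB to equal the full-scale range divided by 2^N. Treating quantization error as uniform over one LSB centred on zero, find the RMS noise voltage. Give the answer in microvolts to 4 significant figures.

2.423 µV

Range = 1.1 − (-1.1) = 2.2 V.
LSB = 2.2 V / 2^18 = 8.39233 µV.
V_rms = LSB/√12 = 8.39233 µV / √12 = 2.423 µV.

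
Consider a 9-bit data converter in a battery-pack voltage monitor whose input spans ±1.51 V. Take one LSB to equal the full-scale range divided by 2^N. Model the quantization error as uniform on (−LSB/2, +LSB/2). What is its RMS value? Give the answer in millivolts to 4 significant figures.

1.703 mV

Span: 1.51 V − (-1.51 V) = 3.02 V.
One LSB is 3.02 V / 512 = 5.89844 mV.
RMS of a uniform error over width LSB is LSB/√12 = 1.703 mV.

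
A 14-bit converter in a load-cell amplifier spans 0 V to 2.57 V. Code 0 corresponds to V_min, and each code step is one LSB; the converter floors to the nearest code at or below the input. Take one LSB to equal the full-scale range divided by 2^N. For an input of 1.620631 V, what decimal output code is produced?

10331

Span = 2.57 V. LSB = 2.57 V / 2^14 ≈ 156.9 µV.
(V_in − V_min) × 2^14/range = (1.620631 − (0)) × 16384/2.57 = 10331.680.
Floor → code = 10331.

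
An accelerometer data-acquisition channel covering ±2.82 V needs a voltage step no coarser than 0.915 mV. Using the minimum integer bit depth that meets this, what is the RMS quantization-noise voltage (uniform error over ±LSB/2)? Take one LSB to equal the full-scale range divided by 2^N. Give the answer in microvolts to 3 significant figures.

The full-scale span is 2.82 − (-2.82) = 5.64 V.
Levels needed ≥ 5.64/0.915 mV = 6164. 2^13 = 8192 suffices, so N_min = 13.
One LSB is 5.64 V / 8192 = 0.68848 mV.
σ_q = LSB/√12 = 0.68848 mV/3.4641 = 199 µV.

199 µV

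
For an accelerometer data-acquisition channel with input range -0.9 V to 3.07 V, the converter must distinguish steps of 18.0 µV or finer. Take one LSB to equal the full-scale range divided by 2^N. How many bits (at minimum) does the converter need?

18 bits

The full-scale span is 3.07 − (-0.9) = 3.97 V.
Levels needed ≥ 3.97/18.0 µV = 220600. 2^18 = 262144 suffices, so N_min = 18.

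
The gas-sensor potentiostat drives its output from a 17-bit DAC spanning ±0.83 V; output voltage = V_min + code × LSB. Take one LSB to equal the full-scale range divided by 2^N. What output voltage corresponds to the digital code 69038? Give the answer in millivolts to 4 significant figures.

Span: 0.83 V − (-0.83 V) = 1.66 V. LSB = 1.66 V / 2^17.
Output = V_min + (69038/131072) × range = -0.83 + 0.526718 × 1.66 V
      = -0.83 + 0.874352 = 0.0443521 V.

44.35 mV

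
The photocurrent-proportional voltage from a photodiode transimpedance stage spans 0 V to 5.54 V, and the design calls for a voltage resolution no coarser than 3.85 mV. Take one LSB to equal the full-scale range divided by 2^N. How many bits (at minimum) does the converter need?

11 bits

Span = 5.54 V.
Required number of levels: 5.54/3.85 mV = 1439.0; smallest N with 2^N ≥ that is 11.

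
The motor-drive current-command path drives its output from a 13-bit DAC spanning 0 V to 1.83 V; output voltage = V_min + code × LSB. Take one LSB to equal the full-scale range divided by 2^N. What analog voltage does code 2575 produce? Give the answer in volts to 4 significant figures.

0.5752 V

V_FS = 1.83 V. LSB = 1.83 V / 2^13.
Output = V_min + (2575/8192) × range = 0 + 0.314331 × 1.83 V
      = 0 + 0.575226 = 0.575226 V.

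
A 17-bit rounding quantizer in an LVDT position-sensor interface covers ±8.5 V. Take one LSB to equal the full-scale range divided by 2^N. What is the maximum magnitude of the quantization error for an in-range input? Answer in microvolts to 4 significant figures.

Range = 8.5 − (-8.5) = 17 V.
LSB = 17 V ÷ 2^17 = 17/131072 V = 129.700 µV.
|e|_max = LSB/2 = 64.85 µV.

64.85 µV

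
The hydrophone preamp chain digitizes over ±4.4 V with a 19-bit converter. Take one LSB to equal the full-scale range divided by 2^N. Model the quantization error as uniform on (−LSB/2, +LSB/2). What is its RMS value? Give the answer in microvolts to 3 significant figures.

4.85 µV

Span: 4.4 V − (-4.4 V) = 8.8 V.
Step size = 8.8/524288 V = 16.785 µV.
For a uniform distribution on [−LSB/2, +LSB/2], V_rms = LSB/√12 = 16.785 µV/3.4641 = 4.85 µV.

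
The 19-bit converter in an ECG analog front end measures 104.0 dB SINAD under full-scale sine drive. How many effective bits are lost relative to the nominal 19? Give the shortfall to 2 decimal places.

Effective bits = (104.0 − 1.76)/6.02 = 16.9834.
19 − 16.9834 = 2.02 bits below nominal.

2.02 bits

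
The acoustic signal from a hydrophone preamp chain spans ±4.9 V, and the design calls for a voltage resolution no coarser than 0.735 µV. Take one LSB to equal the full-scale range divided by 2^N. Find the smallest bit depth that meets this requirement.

The full-scale span is 4.9 − (-4.9) = 9.8 V.
9.8 V / 0.735 µV = 1.333e7. Since 2^23 = 8388608 and 2^24 = 16777216, N = 24.

24 bits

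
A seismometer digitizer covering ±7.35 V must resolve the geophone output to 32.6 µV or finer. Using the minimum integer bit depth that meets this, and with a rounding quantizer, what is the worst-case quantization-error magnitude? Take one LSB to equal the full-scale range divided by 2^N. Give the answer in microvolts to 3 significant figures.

Span: 7.35 V − (-7.35 V) = 14.7 V.
14.7 V / 32.6 µV = 450900. Since 2^18 = 262144 and 2^19 = 524288, N = 19.
LSB = 14.7 V / 2^19 = 28.038 µV.
Half an LSB is 14.0 µV.

14.0 µV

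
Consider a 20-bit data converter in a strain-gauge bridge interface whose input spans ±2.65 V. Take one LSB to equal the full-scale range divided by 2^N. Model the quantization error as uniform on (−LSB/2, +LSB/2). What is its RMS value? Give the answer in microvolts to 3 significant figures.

1.46 µV

Full-scale range = 2.65 V − (-2.65 V) = 5.3 V.
One LSB is 5.3 V / 1048576 = 5.0545 µV.
V_rms = LSB/√12 = 5.0545 µV / √12 = 1.46 µV.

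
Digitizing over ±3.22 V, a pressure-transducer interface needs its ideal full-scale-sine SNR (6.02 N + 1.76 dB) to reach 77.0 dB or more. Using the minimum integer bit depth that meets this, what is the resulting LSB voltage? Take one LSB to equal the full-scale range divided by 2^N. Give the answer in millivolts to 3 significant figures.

0.786 mV

Full-scale range = 3.22 V − (-3.22 V) = 6.44 V.
Required N = ⌈(77.0 − 1.76)/6.02⌉ = ⌈12.498⌉ = 13.
LSB = 6.44 V / 2^13 = 0.786 mV.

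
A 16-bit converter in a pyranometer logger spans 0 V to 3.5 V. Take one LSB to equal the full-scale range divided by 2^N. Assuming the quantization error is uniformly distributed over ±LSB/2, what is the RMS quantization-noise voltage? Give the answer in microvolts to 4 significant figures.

15.42 µV

Full-scale range = 3.5 V.
LSB = 3.5 V / 2^16 = 53.4058 µV.
V_rms = LSB/√12 = 53.4058 µV / √12 = 15.42 µV.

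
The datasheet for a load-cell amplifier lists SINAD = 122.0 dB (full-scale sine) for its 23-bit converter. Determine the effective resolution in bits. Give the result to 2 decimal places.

Inverting SNR = 6.02 N + 1.76: N_eff = (122.0 − 1.76)/6.02 = 19.9734.

19.97 bits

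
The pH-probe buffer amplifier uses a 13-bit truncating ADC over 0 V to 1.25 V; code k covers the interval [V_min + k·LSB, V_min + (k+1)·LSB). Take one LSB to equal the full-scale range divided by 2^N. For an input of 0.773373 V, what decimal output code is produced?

Range is 1.25 V. LSB = 1.25 V / 2^13 ≈ 152.6 µV.
V_in − V_min = 0.773373 − (0) = 0.773373 V.
Divide by LSB: 0.773373 × 8192/1.25 = 5068.3773.
Truncating gives code 5068.

5068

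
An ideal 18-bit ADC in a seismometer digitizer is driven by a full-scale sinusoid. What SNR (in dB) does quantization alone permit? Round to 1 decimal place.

110.1 dB

6.02(18) + 1.76 = 108.36 + 1.76 = 110.12 dB.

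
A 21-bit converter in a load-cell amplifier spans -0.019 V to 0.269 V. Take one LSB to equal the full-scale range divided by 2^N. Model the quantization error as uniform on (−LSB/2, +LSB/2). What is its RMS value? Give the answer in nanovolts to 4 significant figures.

Span: 0.269 V − (-0.019 V) = 0.288 V.
One LSB is 0.288 V / 2097152 = 137.329 nV.
For a uniform distribution on [−LSB/2, +LSB/2], V_rms = LSB/√12 = 137.329 nV/3.4641 = 39.64 nV.

39.64 nV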